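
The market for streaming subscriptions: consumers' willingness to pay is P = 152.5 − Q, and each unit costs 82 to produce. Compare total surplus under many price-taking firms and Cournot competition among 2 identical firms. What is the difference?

Total surplus falls by 276.125

Competitive firms price at marginal cost: P = 82, giving Q = 70.5.
CS = ½·(152.5 − 82)·70.5 = 2485.125; PS = (82 − 82)·70.5 = 0; TS = 2485.125.
With 2 symmetric Cournot firms, each firm's FOC gives 152.5 − 3q = 82, so q = 23.5, Q = 2·23.5 = 47, and P = 105.5.
CS = ½·(152.5 − 105.5)·47 = 1104.5; PS = (105.5 − 82)·47 = 1104.5; TS = 2209.
Change in total surplus: 2209 − 2485.125 = −276.125.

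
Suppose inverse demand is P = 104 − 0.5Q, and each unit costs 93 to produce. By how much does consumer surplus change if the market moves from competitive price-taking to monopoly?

Consumer surplus falls by 90.75

Competitive firms price at marginal cost: P = 93, giving Q = 22.
CS = ½·(104 − 93)·22 = 121.
Monopoly sets MR = MC: 104 − Q = 93 ⇒ Q = 11, P = 104 − 0.5·11 = 98.5.
CS = ½·(104 − 98.5)·11 = 30.25.
Change in consumer surplus: 30.25 − 121 = −90.75.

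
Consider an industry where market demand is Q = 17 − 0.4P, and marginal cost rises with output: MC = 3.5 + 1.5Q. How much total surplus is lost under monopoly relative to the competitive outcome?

Inverting demand: P = 42.5 − 2.5Q.
Under competition P = MC: 42.5 − 2.5Q = 3.5 + 1.5Q ⇒ Q = 9.75, P = 18.125.
A monopolist chooses Q where MR = MC. MR = 42.5 − 5Q; setting this equal to 3.5 + 1.5Q gives Q = 6 and P = 27.5.
CS = ½·(42.5 − 18.125)·9.75 = 7605/64; PS = (18.125·9.75 − 3.5·9.75 − ½·1.5·9.75²) = 4563/64; TS = 190.125.
CS = ½·(42.5 − 27.5)·6 = 45; PS = (27.5·6 − 3.5·6 − ½·1.5·6²) = 117; TS = 162.
DWL = 190.125 − 162 = 28.125.

DWL = 28.125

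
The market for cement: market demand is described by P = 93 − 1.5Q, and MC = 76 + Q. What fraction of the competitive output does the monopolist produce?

A monopolist chooses Q where MR = MC. MR = 93 − 3Q; setting this equal to 76 + Q gives Q = 4.25 and P = 86.625.
Competitive equilibrium sets price equal to marginal cost: 93 − 1.5Q = 76 + Q, so Q = 6.8 and P = 82.8.
Ratio Q_m/Q_c = 4.25/6.8 = 0.625.

Q_m/Q_c = 0.625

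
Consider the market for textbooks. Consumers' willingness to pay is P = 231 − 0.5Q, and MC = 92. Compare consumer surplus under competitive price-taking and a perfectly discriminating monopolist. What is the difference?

Consumer surplus falls by 19321

Competitive firms price at marginal cost: P = 92, giving Q = 278.
CS = ½·(231 − 92)·278 = 19321.
With perfect price discrimination, output is the efficient level Q = 278 (where demand meets MC), but every buyer pays their willingness to pay: CS = 0 and PS = total surplus.
CS = 0.
Change in consumer surplus: 0 − 19321 = −19321.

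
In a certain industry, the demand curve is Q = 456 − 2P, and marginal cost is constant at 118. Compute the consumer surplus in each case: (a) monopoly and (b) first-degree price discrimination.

Inverting demand: P = 228 − 0.5Q.
The monopolist equates marginal revenue to marginal cost: 228 − Q = 118, so Q = 110. From demand, P = 173.
CS = ½·(228 − 173)·110 = 3025.
A perfectly discriminating monopolist sells every unit with P(Q) ≥ MC(Q), so output equals the competitive quantity Q = 220. Each buyer pays their reservation price, so CS = 0 and the firm captures all surplus.
CS = 0.

Monopoly: CS = 3025; Perfect PD: CS = 0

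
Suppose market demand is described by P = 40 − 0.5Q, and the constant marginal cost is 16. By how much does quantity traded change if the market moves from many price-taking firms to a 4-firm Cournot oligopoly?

Competitive firms price at marginal cost: P = 16, giving Q = 48.
In a 4-firm Cournot equilibrium, symmetry and the first-order condition give q = (40 − 16)/(2.5) = 9.6. So Q = 38.4 and P = 20.8.
Change in quantity traded: 38.4 − 48 = −9.6.

Q falls by 9.6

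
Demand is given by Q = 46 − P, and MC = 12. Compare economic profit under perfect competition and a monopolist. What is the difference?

Economic profit rises by 289

Inverting demand: P = 46 − Q.
Perfect competition: P = MC = 12, so 46 − Q = 12 and Q = 34.
Profit = (12 − 12)·34 = 0.
A monopolist chooses Q where MR = MC. MR = 46 − 2Q; setting this equal to 12 gives Q = 17 and P = 29.
Profit = (29 − 12)·17 = 289.
Change in economic profit: 289 − 0 = 289.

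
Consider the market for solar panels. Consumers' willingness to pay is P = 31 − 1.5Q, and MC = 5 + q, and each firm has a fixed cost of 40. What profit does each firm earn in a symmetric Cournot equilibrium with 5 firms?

With 5 symmetric Cournot firms, each firm's FOC gives 31 − 9q = 5 + q, so q = 2.6, Q = 5·2.6 = 13, and P = 11.5.
Each firm's profit = 11.5·2.6 − (5·2.6 + ½·1·2.6²) − 40 = −26.48.

π_i = −26.48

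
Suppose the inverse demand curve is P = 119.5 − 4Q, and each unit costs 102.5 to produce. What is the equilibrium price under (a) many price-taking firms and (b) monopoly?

Competition: P = 102.5; Monopoly: P = 111

Under competition P = MC = 102.5, so Q = (119.5 − 102.5)/4 = 4.25.
The monopolist equates marginal revenue to marginal cost: 119.5 − 8Q = 102.5, so Q = 2.125. From demand, P = 111.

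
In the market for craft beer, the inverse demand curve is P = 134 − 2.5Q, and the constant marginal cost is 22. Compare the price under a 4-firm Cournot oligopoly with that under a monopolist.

With 4 symmetric Cournot firms, each firm's FOC gives 134 − 12.5q = 22, so q = 8.96, Q = 4·8.96 = 35.84, and P = 44.4.
A monopolist chooses Q where MR = MC. MR = 134 − 5Q; setting this equal to 22 gives Q = 22.4 and P = 78.

Cournot: P = 44.4; Monopoly: P = 78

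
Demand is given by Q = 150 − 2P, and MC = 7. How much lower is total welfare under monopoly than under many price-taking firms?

TS falls by 1156

Inverting demand: P = 75 − 0.5Q.
Under competition P = MC = 7, so Q = (75 − 7)/0.5 = 136.
CS = ½·(75 − 7)·136 = 4624; PS = (7 − 7)·136 = 0; TS = 4624.
Monopoly sets MR = MC: 75 − Q = 7 ⇒ Q = 68, P = 75 − 0.5·68 = 41.
CS = ½·(75 − 41)·68 = 1156; PS = (41 − 7)·68 = 2312; TS = 3468.
Change in total welfare: 3468 − 4624 = −1156.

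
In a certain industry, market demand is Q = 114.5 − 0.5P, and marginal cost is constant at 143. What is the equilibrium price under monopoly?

Inverting demand: P = 229 − 2Q.
Monopoly sets MR = MC: 229 − 4Q = 143 ⇒ Q = 21.5, P = 229 − 2·21.5 = 186.

P = 186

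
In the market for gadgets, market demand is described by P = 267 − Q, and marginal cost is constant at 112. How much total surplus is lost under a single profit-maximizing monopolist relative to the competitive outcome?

DWL = 3003.125

Perfect competition: P = MC = 112, so 267 − Q = 112 and Q = 155.
Monopoly sets MR = MC: 267 − 2Q = 112 ⇒ Q = 77.5, P = 267 − 77.5 = 189.5.
DWL is the triangle between Q = 77.5 and Q = 155: ½·(155 − 77.5)·(189.5 − 112) = 3003.125.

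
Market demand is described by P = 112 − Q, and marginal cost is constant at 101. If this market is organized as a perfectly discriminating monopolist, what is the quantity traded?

With perfect price discrimination, output is the efficient level Q = 11 (where demand meets MC), but every buyer pays their willingness to pay: CS = 0 and PS = total surplus.

Q = 11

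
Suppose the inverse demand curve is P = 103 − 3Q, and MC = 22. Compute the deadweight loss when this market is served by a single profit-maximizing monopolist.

DWL = 273.375

Under competition P = MC = 22, so Q = (103 − 22)/3 = 27.
The monopolist equates marginal revenue to marginal cost: 103 − 6Q = 22, so Q = 13.5. From demand, P = 62.5.
DWL is the triangle between Q = 13.5 and Q = 27: ½·(27 − 13.5)·(62.5 − 22) = 273.375.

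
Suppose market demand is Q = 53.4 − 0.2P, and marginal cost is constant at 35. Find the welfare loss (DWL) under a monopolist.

Inverting demand: P = 267 − 5Q.
Perfect competition: P = MC = 35, so 267 − 5Q = 35 and Q = 46.4.
Monopoly sets MR = MC: 267 − 10Q = 35 ⇒ Q = 23.2, P = 267 − 5·23.2 = 151.
DWL is the triangle between Q = 23.2 and Q = 46.4: ½·(46.4 − 23.2)·(151 − 35) = 1345.6.

DWL = 1345.6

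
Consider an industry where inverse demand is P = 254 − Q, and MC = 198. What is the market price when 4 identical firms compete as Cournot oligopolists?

P = 209.2

With 4 symmetric Cournot firms, each firm's FOC gives 254 − 5q = 198, so q = 11.2, Q = 4·11.2 = 44.8, and P = 209.2.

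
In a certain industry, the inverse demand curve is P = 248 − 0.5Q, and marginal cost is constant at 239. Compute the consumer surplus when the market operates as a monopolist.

CS = 20.25

A monopolist chooses Q where MR = MC. MR = 248 − Q; setting this equal to 239 gives Q = 9 and P = 243.5.
CS = ½·(248 − 243.5)·9 = 20.25.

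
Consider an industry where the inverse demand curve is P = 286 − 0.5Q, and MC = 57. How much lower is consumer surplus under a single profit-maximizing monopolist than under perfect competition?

Consumer surplus falls by 39330.75

Perfect competition: P = MC = 57, so 286 − 0.5Q = 57 and Q = 458.
CS = ½·(286 − 57)·458 = 52441.
A monopolist chooses Q where MR = MC. MR = 286 − Q; setting this equal to 57 gives Q = 229 and P = 171.5.
CS = ½·(286 − 171.5)·229 = 13110.25.
Change in consumer surplus: 13110.25 − 52441 = −39330.75.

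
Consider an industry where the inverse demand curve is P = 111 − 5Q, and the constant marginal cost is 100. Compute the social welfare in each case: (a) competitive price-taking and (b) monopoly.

Perfect competition: P = MC = 100, so 111 − 5Q = 100 and Q = 2.2.
CS = ½·(111 − 100)·2.2 = 12.1; PS = (100 − 100)·2.2 = 0; TS = 12.1.
A monopolist chooses Q where MR = MC. MR = 111 − 10Q; setting this equal to 100 gives Q = 1.1 and P = 105.5.
CS = ½·(111 − 105.5)·1.1 = 3.025; PS = (105.5 − 100)·1.1 = 6.05; TS = 9.075.

Competition: TS = 12.1; Monopoly: TS = 9.075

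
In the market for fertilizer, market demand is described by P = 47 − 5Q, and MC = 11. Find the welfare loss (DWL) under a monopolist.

Perfect competition: P = MC = 11, so 47 − 5Q = 11 and Q = 7.2.
A monopolist chooses Q where MR = MC. MR = 47 − 10Q; setting this equal to 11 gives Q = 3.6 and P = 29.
DWL is the triangle between Q = 3.6 and Q = 7.2: ½·(7.2 − 3.6)·(29 − 11) = 32.4.

DWL = 32.4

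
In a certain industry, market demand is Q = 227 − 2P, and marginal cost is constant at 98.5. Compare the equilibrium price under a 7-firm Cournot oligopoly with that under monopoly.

Cournot: P = 100.375; Monopoly: P = 106

Inverting demand: P = 113.5 − 0.5Q.
With 7 symmetric Cournot firms, each firm's FOC gives 113.5 − 4q = 98.5, so q = 3.75, Q = 7·3.75 = 26.25, and P = 100.375.
The monopolist equates marginal revenue to marginal cost: 113.5 − Q = 98.5, so Q = 15. From demand, P = 106.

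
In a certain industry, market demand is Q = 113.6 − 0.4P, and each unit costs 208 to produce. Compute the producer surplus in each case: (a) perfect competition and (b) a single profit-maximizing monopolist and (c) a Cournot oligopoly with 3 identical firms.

Competition: PS = 0; Monopoly: PS = 577.6; Cournot: PS = 433.2

Inverting demand: P = 284 − 2.5Q.
Under competition P = MC = 208, so Q = (284 − 208)/2.5 = 30.4.
PS = (208 − 208)·30.4 = 0.
Monopoly sets MR = MC: 284 − 5Q = 208 ⇒ Q = 15.2, P = 284 − 2.5·15.2 = 246.
PS = (246 − 208)·15.2 = 577.6.
With 3 symmetric Cournot firms, each firm's FOC gives 284 − 10q = 208, so q = 7.6, Q = 3·7.6 = 22.8, and P = 227.
PS = (227 − 208)·22.8 = 433.2.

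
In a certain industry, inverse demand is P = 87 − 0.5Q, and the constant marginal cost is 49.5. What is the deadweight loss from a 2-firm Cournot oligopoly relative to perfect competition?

Competitive firms price at marginal cost: P = 49.5, giving Q = 75.
In a 2-firm Cournot equilibrium, symmetry and the first-order condition give q = (87 − 49.5)/(1.5) = 25. So Q = 50 and P = 62.
DWL is the triangle between Q = 50 and Q = 75: ½·(75 − 50)·(62 − 49.5) = 156.25.

DWL = 156.25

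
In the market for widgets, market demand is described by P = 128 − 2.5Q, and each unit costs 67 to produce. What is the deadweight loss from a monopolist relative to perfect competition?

DWL = 186.05

Perfect competition: P = MC = 67, so 128 − 2.5Q = 67 and Q = 24.4.
A monopolist chooses Q where MR = MC. MR = 128 − 5Q; setting this equal to 67 gives Q = 12.2 and P = 97.5.
DWL is the triangle between Q = 12.2 and Q = 24.4: ½·(24.4 − 12.2)·(97.5 − 67) = 186.05.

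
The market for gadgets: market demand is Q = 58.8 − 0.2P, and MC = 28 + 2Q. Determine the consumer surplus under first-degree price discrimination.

Inverting demand: P = 294 − 5Q.
With perfect price discrimination, output is the efficient level Q = 38 (where demand meets MC), but every buyer pays their willingness to pay: CS = 0 and PS = total surplus.
CS = 0.

CS = 0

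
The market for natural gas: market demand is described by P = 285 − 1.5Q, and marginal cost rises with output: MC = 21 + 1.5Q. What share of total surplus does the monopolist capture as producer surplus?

Monopoly sets MR = MC: 285 − 3Q = 21 + 1.5Q ⇒ Q = 176/3, P = 285 − 1.5·176/3 = 197.
CS = ½·(285 − 197)·176/3 = 7744/3.
PS = P·Q − VC(Q) = 197·176/3 − (21·176/3 + ½·1.5·(176/3)²) = 7744.
Share captured = PS/TS = 7744/(30976/3) = 0.75.

PS/TS = 0.75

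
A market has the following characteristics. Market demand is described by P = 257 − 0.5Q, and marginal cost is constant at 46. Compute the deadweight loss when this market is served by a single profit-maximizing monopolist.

DWL = 11130.25

Competitive firms price at marginal cost: P = 46, giving Q = 422.
The monopolist equates marginal revenue to marginal cost: 257 − Q = 46, so Q = 211. From demand, P = 151.5.
DWL is the triangle between Q = 211 and Q = 422: ½·(422 − 211)·(151.5 − 46) = 11130.25.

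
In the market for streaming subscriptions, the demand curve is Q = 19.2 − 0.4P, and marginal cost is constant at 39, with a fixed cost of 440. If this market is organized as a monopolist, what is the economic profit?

Profit = −431.9

Inverting demand: P = 48 − 2.5Q.
The monopolist equates marginal revenue to marginal cost: 48 − 5Q = 39, so Q = 1.8. From demand, P = 43.5.
Profit = (43.5 − 39)·1.8 − 440 = −431.9.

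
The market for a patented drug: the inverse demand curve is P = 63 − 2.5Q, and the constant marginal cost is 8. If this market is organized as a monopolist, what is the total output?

Monopoly sets MR = MC: 63 − 5Q = 8 ⇒ Q = 11, P = 63 − 2.5·11 = 35.5.

Q = 11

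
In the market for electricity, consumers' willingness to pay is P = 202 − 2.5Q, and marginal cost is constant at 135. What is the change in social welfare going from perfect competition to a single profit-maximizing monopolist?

Under competition P = MC = 135, so Q = (202 − 135)/2.5 = 26.8.
CS = ½·(202 − 135)·26.8 = 897.8; PS = (135 − 135)·26.8 = 0; TS = 897.8.
The monopolist equates marginal revenue to marginal cost: 202 − 5Q = 135, so Q = 13.4. From demand, P = 168.5.
CS = ½·(202 − 168.5)·13.4 = 224.45; PS = (168.5 − 135)·13.4 = 448.9; TS = 673.35.
Change in social welfare: 673.35 − 897.8 = −224.45.

Social welfare falls by 224.45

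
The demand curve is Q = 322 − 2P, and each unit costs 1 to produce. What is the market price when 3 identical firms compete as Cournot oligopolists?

P = 41

Inverting demand: P = 161 − 0.5Q.
With 3 symmetric Cournot firms, each firm's FOC gives 161 − 2q = 1, so q = 80, Q = 3·80 = 240, and P = 41.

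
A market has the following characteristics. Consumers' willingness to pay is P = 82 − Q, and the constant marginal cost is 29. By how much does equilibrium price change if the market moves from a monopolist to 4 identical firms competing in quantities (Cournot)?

A monopolist chooses Q where MR = MC. MR = 82 − 2Q; setting this equal to 29 gives Q = 26.5 and P = 55.5.
Cournot with 4 identical firms: the symmetric best-response condition is 82 − 5q = 29. Each firm produces q = 10.6, total output Q = 42.4, price P = 39.6.
Change in equilibrium price: 39.6 − 55.5 = −15.9.

P falls by 15.9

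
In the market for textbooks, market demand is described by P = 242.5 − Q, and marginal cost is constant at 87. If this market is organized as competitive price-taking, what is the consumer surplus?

CS = 12090.125

Competitive firms price at marginal cost: P = 87, giving Q = 155.5.
CS = ½·(242.5 − 87)·155.5 = 12090.125.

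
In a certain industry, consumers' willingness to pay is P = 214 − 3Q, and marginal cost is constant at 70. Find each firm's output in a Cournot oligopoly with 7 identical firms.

Cournot with 7 identical firms: the symmetric best-response condition is 214 − 24q = 70. Each firm produces q = 6, total output Q = 42, price P = 88.

q_i = 6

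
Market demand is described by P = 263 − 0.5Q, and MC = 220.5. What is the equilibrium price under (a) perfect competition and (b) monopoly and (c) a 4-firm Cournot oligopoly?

Competition: P = 220.5; Monopoly: P = 241.75; Cournot: P = 229

Perfect competition: P = MC = 220.5, so 263 − 0.5Q = 220.5 and Q = 85.
Monopoly sets MR = MC: 263 − Q = 220.5 ⇒ Q = 42.5, P = 263 − 0.5·42.5 = 241.75.
In a 4-firm Cournot equilibrium, symmetry and the first-order condition give q = (263 − 220.5)/(2.5) = 17. So Q = 68 and P = 229.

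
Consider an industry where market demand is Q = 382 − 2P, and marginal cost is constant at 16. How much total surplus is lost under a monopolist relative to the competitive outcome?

DWL = 7656.25

Inverting demand: P = 191 − 0.5Q.
Competitive firms price at marginal cost: P = 16, giving Q = 350.
The monopolist equates marginal revenue to marginal cost: 191 − Q = 16, so Q = 175. From demand, P = 103.5.
DWL is the triangle between Q = 175 and Q = 350: ½·(350 − 175)·(103.5 − 16) = 7656.25.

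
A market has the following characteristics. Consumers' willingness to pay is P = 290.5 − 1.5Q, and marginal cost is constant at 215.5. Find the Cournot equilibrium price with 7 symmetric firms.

P = 224.875

Cournot with 7 identical firms: the symmetric best-response condition is 290.5 − 12q = 215.5. Each firm produces q = 6.25, total output Q = 43.75, price P = 224.875.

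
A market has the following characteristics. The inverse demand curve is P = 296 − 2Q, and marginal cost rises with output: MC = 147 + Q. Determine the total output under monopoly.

A monopolist chooses Q where MR = MC. MR = 296 − 4Q; setting this equal to 147 + Q gives Q = 29.8 and P = 236.4.

Q = 29.8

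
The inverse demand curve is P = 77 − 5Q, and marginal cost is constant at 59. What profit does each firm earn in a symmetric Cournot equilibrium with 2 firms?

π_i = 7.2

In a 2-firm Cournot equilibrium, symmetry and the first-order condition give q = (77 − 59)/(15) = 1.2. So Q = 2.4 and P = 65.
Each firm's profit = (65 − 59)·1.2 = 7.2.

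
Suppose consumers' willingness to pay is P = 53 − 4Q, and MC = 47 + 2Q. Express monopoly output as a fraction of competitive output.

Q_m/Q_c = 0.6

The monopolist equates marginal revenue to marginal cost: 53 − 8Q = 47 + 2Q, so Q = 0.6. From demand, P = 50.6.
Under competition P = MC: 53 − 4Q = 47 + 2Q ⇒ Q = 1, P = 49.
Ratio Q_m/Q_c = 0.6/1 = 0.6.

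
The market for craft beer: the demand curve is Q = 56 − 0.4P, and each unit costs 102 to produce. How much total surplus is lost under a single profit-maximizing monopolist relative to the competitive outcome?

Inverting demand: P = 140 − 2.5Q.
Under competition P = MC = 102, so Q = (140 − 102)/2.5 = 15.2.
A monopolist chooses Q where MR = MC. MR = 140 − 5Q; setting this equal to 102 gives Q = 7.6 and P = 121.
DWL is the triangle between Q = 7.6 and Q = 15.2: ½·(15.2 − 7.6)·(121 − 102) = 72.2.

DWL = 72.2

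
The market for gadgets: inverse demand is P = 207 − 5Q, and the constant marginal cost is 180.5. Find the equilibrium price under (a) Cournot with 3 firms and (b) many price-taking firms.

Cournot: P = 187.125; Competition: P = 180.5

In a 3-firm Cournot equilibrium, symmetry and the first-order condition give q = (207 − 180.5)/(20) = 1.325. So Q = 3.975 and P = 187.125.
Under competition P = MC = 180.5, so Q = (207 − 180.5)/5 = 5.3.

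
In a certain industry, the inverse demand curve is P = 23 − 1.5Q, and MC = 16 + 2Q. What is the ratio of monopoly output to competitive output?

Monopoly sets MR = MC: 23 − 3Q = 16 + 2Q ⇒ Q = 1.4, P = 23 − 1.5·1.4 = 20.9.
Competitive equilibrium sets price equal to marginal cost: 23 − 1.5Q = 16 + 2Q, so Q = 2 and P = 20.
Ratio Q_m/Q_c = 1.4/2 = 0.7.

Q_m/Q_c = 0.7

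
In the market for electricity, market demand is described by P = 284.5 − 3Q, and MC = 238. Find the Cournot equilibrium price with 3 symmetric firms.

P = 249.625

With 3 symmetric Cournot firms, each firm's FOC gives 284.5 − 12q = 238, so q = 3.875, Q = 3·3.875 = 11.625, and P = 249.625.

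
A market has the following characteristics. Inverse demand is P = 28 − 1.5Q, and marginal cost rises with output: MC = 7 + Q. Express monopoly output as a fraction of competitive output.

Q_m/Q_c = 0.625

Monopoly sets MR = MC: 28 − 3Q = 7 + Q ⇒ Q = 5.25, P = 28 − 1.5·5.25 = 20.125.
Under competition P = MC: 28 − 1.5Q = 7 + Q ⇒ Q = 8.4, P = 15.4.
Ratio Q_m/Q_c = 5.25/8.4 = 0.625.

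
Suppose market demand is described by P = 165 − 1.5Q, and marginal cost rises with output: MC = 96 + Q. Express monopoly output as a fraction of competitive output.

Q_m/Q_c = 0.625

A monopolist chooses Q where MR = MC. MR = 165 − 3Q; setting this equal to 96 + Q gives Q = 17.25 and P = 139.125.
Under competition P = MC: 165 − 1.5Q = 96 + Q ⇒ Q = 27.6, P = 123.6.
Ratio Q_m/Q_c = 17.25/27.6 = 0.625.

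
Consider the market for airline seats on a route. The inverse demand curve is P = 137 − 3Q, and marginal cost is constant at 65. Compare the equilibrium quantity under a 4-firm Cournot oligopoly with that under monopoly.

In a 4-firm Cournot equilibrium, symmetry and the first-order condition give q = (137 − 65)/(15) = 4.8. So Q = 19.2 and P = 79.4.
A monopolist chooses Q where MR = MC. MR = 137 − 6Q; setting this equal to 65 gives Q = 12 and P = 101.

Cournot: Q = 19.2; Monopoly: Q = 12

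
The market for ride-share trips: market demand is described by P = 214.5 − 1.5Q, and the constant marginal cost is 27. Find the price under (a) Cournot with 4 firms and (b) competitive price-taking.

Cournot with 4 identical firms: the symmetric best-response condition is 214.5 − 7.5q = 27. Each firm produces q = 25, total output Q = 100, price P = 64.5.
Under competition P = MC = 27, so Q = (214.5 − 27)/1.5 = 125.

Cournot: P = 64.5; Competition: P = 27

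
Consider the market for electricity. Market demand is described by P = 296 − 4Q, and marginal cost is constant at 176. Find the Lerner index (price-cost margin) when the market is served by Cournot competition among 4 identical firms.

Lerner index = 0.12

With 4 symmetric Cournot firms, each firm's FOC gives 296 − 20q = 176, so q = 6, Q = 4·6 = 24, and P = 200.
Lerner index = (P − MC)/P = (200 − 176)/200 = 0.12.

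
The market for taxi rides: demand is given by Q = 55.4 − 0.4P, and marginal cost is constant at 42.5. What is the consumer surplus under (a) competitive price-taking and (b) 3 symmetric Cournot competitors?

Competition: CS = 1843.2; Cournot: CS = 1036.8

Inverting demand: P = 138.5 − 2.5Q.
Competitive firms price at marginal cost: P = 42.5, giving Q = 38.4.
CS = ½·(138.5 − 42.5)·38.4 = 1843.2.
With 3 symmetric Cournot firms, each firm's FOC gives 138.5 − 10q = 42.5, so q = 9.6, Q = 3·9.6 = 28.8, and P = 66.5.
CS = ½·(138.5 − 66.5)·28.8 = 1036.8.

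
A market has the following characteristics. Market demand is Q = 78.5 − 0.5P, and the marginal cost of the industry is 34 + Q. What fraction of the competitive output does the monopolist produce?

Inverting demand: P = 157 − 2Q.
The monopolist equates marginal revenue to marginal cost: 157 − 4Q = 34 + Q, so Q = 24.6. From demand, P = 107.8.
Competitive equilibrium sets price equal to marginal cost: 157 − 2Q = 34 + Q, so Q = 41 and P = 75.
Ratio Q_m/Q_c = 24.6/41 = 0.6.

Q_m/Q_c = 0.6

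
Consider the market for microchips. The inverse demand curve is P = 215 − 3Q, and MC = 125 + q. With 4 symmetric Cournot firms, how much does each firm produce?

With 4 symmetric Cournot firms, each firm's FOC gives 215 − 15q = 125 + q, so q = 5.625, Q = 4·5.625 = 22.5, and P = 147.5.

q_i = 5.625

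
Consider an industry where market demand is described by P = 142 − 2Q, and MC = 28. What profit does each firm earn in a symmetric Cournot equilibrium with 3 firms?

π_i = 406.125

Cournot with 3 identical firms: the symmetric best-response condition is 142 − 8q = 28. Each firm produces q = 14.25, total output Q = 42.75, price P = 56.5.
Each firm's profit = (56.5 − 28)·14.25 = 406.125.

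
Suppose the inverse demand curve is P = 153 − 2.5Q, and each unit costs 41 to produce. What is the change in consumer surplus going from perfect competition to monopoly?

Competitive firms price at marginal cost: P = 41, giving Q = 44.8.
CS = ½·(153 − 41)·44.8 = 2508.8.
The monopolist equates marginal revenue to marginal cost: 153 − 5Q = 41, so Q = 22.4. From demand, P = 97.
CS = ½·(153 − 97)·22.4 = 627.2.
Change in consumer surplus: 627.2 − 2508.8 = −1881.6.

CS falls by 1881.6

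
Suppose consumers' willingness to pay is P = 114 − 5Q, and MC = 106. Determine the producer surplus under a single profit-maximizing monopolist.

PS = 3.2

The monopolist equates marginal revenue to marginal cost: 114 − 10Q = 106, so Q = 0.8. From demand, P = 110.
PS = (110 − 106)·0.8 = 3.2.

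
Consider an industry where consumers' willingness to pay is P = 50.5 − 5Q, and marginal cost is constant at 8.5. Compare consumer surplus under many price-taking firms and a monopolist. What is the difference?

Consumer surplus falls by 132.3

Competitive firms price at marginal cost: P = 8.5, giving Q = 8.4.
CS = ½·(50.5 − 8.5)·8.4 = 176.4.
A monopolist chooses Q where MR = MC. MR = 50.5 − 10Q; setting this equal to 8.5 gives Q = 4.2 and P = 29.5.
CS = ½·(50.5 − 29.5)·4.2 = 44.1.
Change in consumer surplus: 44.1 − 176.4 = −132.3.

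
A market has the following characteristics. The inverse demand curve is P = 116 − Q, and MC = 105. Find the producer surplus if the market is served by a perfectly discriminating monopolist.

PS = 60.5

With perfect price discrimination, output is the efficient level Q = 11 (where demand meets MC), but every buyer pays their willingness to pay: CS = 0 and PS = total surplus.
PS = ½·(116 − 105)·11 = 60.5.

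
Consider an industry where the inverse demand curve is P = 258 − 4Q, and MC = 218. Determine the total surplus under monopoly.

A monopolist chooses Q where MR = MC. MR = 258 − 8Q; setting this equal to 218 gives Q = 5 and P = 238.
CS = ½·(258 − 238)·5 = 50; PS = (238 − 218)·5 = 100; TS = 150.

TS = 150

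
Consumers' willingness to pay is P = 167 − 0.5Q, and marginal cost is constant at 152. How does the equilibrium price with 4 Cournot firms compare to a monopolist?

Cournot with 4 identical firms: the symmetric best-response condition is 167 − 2.5q = 152. Each firm produces q = 6, total output Q = 24, price P = 155.
The monopolist equates marginal revenue to marginal cost: 167 − Q = 152, so Q = 15. From demand, P = 159.5.

Cournot: P = 155; Monopoly: P = 159.5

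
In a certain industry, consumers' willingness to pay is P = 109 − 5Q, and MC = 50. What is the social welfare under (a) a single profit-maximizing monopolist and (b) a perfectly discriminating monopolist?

The monopolist equates marginal revenue to marginal cost: 109 − 10Q = 50, so Q = 5.9. From demand, P = 79.5.
CS = ½·(109 − 79.5)·5.9 = 87.025; PS = (79.5 − 50)·5.9 = 174.05; TS = 261.075.
A perfectly discriminating monopolist sells every unit with P(Q) ≥ MC(Q), so output equals the competitive quantity Q = 11.8. Each buyer pays their reservation price, so CS = 0 and the firm captures all surplus.
TS = 348.1 (equal to competitive TS).

Monopoly: TS = 261.075; Perfect PD: TS = 348.1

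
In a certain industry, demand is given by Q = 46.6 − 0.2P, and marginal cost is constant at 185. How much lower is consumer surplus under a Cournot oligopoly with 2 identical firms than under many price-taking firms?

Inverting demand: P = 233 − 5Q.
Under competition P = MC = 185, so Q = (233 − 185)/5 = 9.6.
CS = ½·(233 − 185)·9.6 = 230.4.
In a 2-firm Cournot equilibrium, symmetry and the first-order condition give q = (233 − 185)/(15) = 3.2. So Q = 6.4 and P = 201.
CS = ½·(233 − 201)·6.4 = 102.4.
Change in consumer surplus: 102.4 − 230.4 = −128.

CS falls by 128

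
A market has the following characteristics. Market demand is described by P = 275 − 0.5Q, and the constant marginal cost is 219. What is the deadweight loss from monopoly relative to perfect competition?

DWL = 784

Perfect competition: P = MC = 219, so 275 − 0.5Q = 219 and Q = 112.
A monopolist chooses Q where MR = MC. MR = 275 − Q; setting this equal to 219 gives Q = 56 and P = 247.
DWL is the triangle between Q = 56 and Q = 112: ½·(112 − 56)·(247 − 219) = 784.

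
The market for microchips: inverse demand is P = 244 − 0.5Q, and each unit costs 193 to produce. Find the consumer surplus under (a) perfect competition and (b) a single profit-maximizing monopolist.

Competition: CS = 2601; Monopoly: CS = 650.25

Under competition P = MC = 193, so Q = (244 − 193)/0.5 = 102.
CS = ½·(244 − 193)·102 = 2601.
The monopolist equates marginal revenue to marginal cost: 244 − Q = 193, so Q = 51. From demand, P = 218.5.
CS = ½·(244 − 218.5)·51 = 650.25.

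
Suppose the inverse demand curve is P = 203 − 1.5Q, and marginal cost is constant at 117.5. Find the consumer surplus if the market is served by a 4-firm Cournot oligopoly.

CS = 1559.52

With 4 symmetric Cournot firms, each firm's FOC gives 203 − 7.5q = 117.5, so q = 11.4, Q = 4·11.4 = 45.6, and P = 134.6.
CS = ½·(203 − 134.6)·45.6 = 1559.52.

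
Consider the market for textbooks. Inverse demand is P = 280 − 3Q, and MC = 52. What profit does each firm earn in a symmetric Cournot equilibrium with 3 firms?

Cournot with 3 identical firms: the symmetric best-response condition is 280 − 12q = 52. Each firm produces q = 19, total output Q = 57, price P = 109.
Each firm's profit = (109 − 52)·19 = 1083.

π_i = 1083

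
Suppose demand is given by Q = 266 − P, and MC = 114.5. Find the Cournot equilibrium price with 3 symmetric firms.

P = 152.375

Inverting demand: P = 266 − Q.
In a 3-firm Cournot equilibrium, symmetry and the first-order condition give q = (266 − 114.5)/(4) = 37.875. So Q = 113.625 and P = 152.375.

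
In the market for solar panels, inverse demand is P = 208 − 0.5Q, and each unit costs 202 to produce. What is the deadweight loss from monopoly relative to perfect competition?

Perfect competition: P = MC = 202, so 208 − 0.5Q = 202 and Q = 12.
The monopolist equates marginal revenue to marginal cost: 208 − Q = 202, so Q = 6. From demand, P = 205.
DWL is the triangle between Q = 6 and Q = 12: ½·(12 − 6)·(205 − 202) = 9.

DWL = 9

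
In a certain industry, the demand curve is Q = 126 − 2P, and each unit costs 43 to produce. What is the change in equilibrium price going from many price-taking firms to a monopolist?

Inverting demand: P = 63 − 0.5Q.
Competitive firms price at marginal cost: P = 43, giving Q = 40.
The monopolist equates marginal revenue to marginal cost: 63 − Q = 43, so Q = 20. From demand, P = 53.
Change in equilibrium price: 53 − 43 = 10.

Equilibrium price rises by 10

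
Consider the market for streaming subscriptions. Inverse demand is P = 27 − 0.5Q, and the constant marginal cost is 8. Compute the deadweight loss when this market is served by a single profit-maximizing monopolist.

Perfect competition: P = MC = 8, so 27 − 0.5Q = 8 and Q = 38.
The monopolist equates marginal revenue to marginal cost: 27 − Q = 8, so Q = 19. From demand, P = 17.5.
DWL is the triangle between Q = 19 and Q = 38: ½·(38 − 19)·(17.5 − 8) = 90.25.

DWL = 90.25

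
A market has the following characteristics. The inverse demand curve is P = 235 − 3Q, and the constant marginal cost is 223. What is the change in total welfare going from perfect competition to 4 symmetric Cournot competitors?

TS falls by 0.96

Perfect competition: P = MC = 223, so 235 − 3Q = 223 and Q = 4.
CS = ½·(235 − 223)·4 = 24; PS = (223 − 223)·4 = 0; TS = 24.
With 4 symmetric Cournot firms, each firm's FOC gives 235 − 15q = 223, so q = 0.8, Q = 4·0.8 = 3.2, and P = 225.4.
CS = ½·(235 − 225.4)·3.2 = 15.36; PS = (225.4 − 223)·3.2 = 7.68; TS = 23.04.
Change in total welfare: 23.04 − 24 = −0.96.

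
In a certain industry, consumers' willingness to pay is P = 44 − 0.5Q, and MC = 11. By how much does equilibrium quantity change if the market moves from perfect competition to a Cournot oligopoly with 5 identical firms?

Equilibrium quantity falls by 11

Competitive firms price at marginal cost: P = 11, giving Q = 66.
In a 5-firm Cournot equilibrium, symmetry and the first-order condition give q = (44 − 11)/(3) = 11. So Q = 55 and P = 16.5.
Change in equilibrium quantity: 55 − 66 = −11.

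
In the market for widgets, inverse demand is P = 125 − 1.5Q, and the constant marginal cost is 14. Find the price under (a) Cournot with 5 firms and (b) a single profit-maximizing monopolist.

Cournot: P = 32.5; Monopoly: P = 69.5

In a 5-firm Cournot equilibrium, symmetry and the first-order condition give q = (125 − 14)/(9) = 37/3. So Q = 185/3 and P = 32.5.
Monopoly sets MR = MC: 125 − 3Q = 14 ⇒ Q = 37, P = 125 − 1.5·37 = 69.5.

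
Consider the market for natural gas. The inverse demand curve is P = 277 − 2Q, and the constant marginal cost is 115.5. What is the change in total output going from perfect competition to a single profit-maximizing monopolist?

Q falls by 40.375

Under competition P = MC = 115.5, so Q = (277 − 115.5)/2 = 80.75.
A monopolist chooses Q where MR = MC. MR = 277 − 4Q; setting this equal to 115.5 gives Q = 40.375 and P = 196.25.
Change in total output: 40.375 − 80.75 = −40.375.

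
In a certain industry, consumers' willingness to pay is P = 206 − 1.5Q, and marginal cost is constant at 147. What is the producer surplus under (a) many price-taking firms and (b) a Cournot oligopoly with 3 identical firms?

Under competition P = MC = 147, so Q = (206 − 147)/1.5 = 118/3.
PS = (147 − 147)·118/3 = 0.
With 3 symmetric Cournot firms, each firm's FOC gives 206 − 6q = 147, so q = 59/6, Q = 3·59/6 = 29.5, and P = 161.75.
PS = (161.75 − 147)·29.5 = 435.125.

Competition: PS = 0; Cournot: PS = 435.125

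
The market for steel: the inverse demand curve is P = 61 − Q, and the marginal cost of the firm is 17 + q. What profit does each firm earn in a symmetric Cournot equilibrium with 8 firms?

With 8 symmetric Cournot firms, each firm's FOC gives 61 − 9q = 17 + q, so q = 4.4, Q = 8·4.4 = 35.2, and P = 25.8.
Each firm's profit = 25.8·4.4 − (17·4.4 + ½·1·4.4²) = 29.04.

π_i = 29.04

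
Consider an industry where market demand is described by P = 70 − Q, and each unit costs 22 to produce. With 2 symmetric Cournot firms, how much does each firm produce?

In a 2-firm Cournot equilibrium, symmetry and the first-order condition give q = (70 − 22)/(3) = 16. So Q = 32 and P = 38.

q_i = 16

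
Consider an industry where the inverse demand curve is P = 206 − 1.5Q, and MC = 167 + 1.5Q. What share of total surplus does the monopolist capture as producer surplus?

The monopolist equates marginal revenue to marginal cost: 206 − 3Q = 167 + 1.5Q, so Q = 26/3. From demand, P = 193.
CS = ½·(206 − 193)·26/3 = 169/3.
PS = P·Q − VC(Q) = 193·26/3 − (167·26/3 + ½·1.5·(26/3)²) = 169.
Share captured = PS/TS = 169/(676/3) = 0.75.

PS/TS = 0.75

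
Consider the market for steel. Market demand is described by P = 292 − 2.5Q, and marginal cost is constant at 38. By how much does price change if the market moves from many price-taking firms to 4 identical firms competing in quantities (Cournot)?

Price rises by 50.8

Competitive firms price at marginal cost: P = 38, giving Q = 101.6.
Cournot with 4 identical firms: the symmetric best-response condition is 292 − 12.5q = 38. Each firm produces q = 20.32, total output Q = 81.28, price P = 88.8.
Change in price: 88.8 − 38 = 50.8.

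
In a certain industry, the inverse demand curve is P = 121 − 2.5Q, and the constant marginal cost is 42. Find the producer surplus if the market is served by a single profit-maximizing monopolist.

PS = 624.1

Monopoly sets MR = MC: 121 − 5Q = 42 ⇒ Q = 15.8, P = 121 − 2.5·15.8 = 81.5.
PS = (81.5 − 42)·15.8 = 624.1.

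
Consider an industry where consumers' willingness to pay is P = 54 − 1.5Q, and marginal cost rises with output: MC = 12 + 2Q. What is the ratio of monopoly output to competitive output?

Q_m/Q_c = 0.7

Monopoly sets MR = MC: 54 − 3Q = 12 + 2Q ⇒ Q = 8.4, P = 54 − 1.5·8.4 = 41.4.
Competitive equilibrium sets price equal to marginal cost: 54 − 1.5Q = 12 + 2Q, so Q = 12 and P = 36.
Ratio Q_m/Q_c = 8.4/12 = 0.7.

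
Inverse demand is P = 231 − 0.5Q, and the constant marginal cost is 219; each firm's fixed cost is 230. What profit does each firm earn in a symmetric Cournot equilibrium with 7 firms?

In a 7-firm Cournot equilibrium, symmetry and the first-order condition give q = (231 − 219)/(4) = 3. So Q = 21 and P = 220.5.
Each firm's profit = (220.5 − 219)·3 − 230 = −225.5.

π_i = −225.5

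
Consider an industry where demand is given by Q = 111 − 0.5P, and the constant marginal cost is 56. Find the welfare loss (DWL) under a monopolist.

DWL = 1722.25

Inverting demand: P = 222 − 2Q.
Under competition P = MC = 56, so Q = (222 − 56)/2 = 83.
The monopolist equates marginal revenue to marginal cost: 222 − 4Q = 56, so Q = 41.5. From demand, P = 139.
DWL is the triangle between Q = 41.5 and Q = 83: ½·(83 − 41.5)·(139 − 56) = 1722.25.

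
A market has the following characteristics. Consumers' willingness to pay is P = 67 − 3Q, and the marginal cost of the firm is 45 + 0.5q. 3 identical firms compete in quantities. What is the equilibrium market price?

In a 3-firm Cournot equilibrium, symmetry and the first-order condition give q = (67 − 45)/(12.5) = 1.76. So Q = 5.28 and P = 51.16.

P = 51.16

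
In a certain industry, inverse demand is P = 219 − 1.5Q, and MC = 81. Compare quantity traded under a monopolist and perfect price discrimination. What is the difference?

Quantity traded rises by 46

Monopoly sets MR = MC: 219 − 3Q = 81 ⇒ Q = 46, P = 219 − 1.5·46 = 150.
Under first-degree price discrimination the firm charges each unit its demand price and produces up to where P = MC, i.e. Q = 92. Consumer surplus is zero; producer surplus equals total surplus.
Change in quantity traded: 92 − 46 = 46.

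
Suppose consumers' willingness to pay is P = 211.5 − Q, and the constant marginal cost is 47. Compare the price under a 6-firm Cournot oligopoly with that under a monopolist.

Cournot: P = 70.5; Monopoly: P = 129.25

In a 6-firm Cournot equilibrium, symmetry and the first-order condition give q = (211.5 − 47)/(7) = 23.5. So Q = 141 and P = 70.5.
A monopolist chooses Q where MR = MC. MR = 211.5 − 2Q; setting this equal to 47 gives Q = 82.25 and P = 129.25.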